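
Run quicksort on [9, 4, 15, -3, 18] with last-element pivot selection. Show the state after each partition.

Partition 1: pivot=18 at index 4 -> [9, 4, 15, -3, 18]
Partition 2: pivot=-3 at index 0 -> [-3, 4, 15, 9, 18]
Partition 3: pivot=9 at index 2 -> [-3, 4, 9, 15, 18]


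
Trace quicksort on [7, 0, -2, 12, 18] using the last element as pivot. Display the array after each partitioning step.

Partition 1: pivot=18 at index 4 -> [7, 0, -2, 12, 18]
Partition 2: pivot=12 at index 3 -> [7, 0, -2, 12, 18]
Partition 3: pivot=-2 at index 0 -> [-2, 0, 7, 12, 18]
Partition 4: pivot=7 at index 2 -> [-2, 0, 7, 12, 18]


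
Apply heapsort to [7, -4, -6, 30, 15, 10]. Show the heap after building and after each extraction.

Build heap: [30, 15, 10, -4, 7, -6]
Extract 30: [15, 7, 10, -4, -6, 30]
Extract 15: [10, 7, -6, -4, 15, 30]
Extract 10: [7, -4, -6, 10, 15, 30]
Extract 7: [-4, -6, 7, 10, 15, 30]
Extract -4: [-6, -4, 7, 10, 15, 30]


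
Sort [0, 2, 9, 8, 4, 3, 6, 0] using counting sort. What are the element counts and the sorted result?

Count array: [2, 0, 1, 1, 1, 0, 1, 0, 1, 1]
(count[i] = number of elements equal to i)
Cumulative count: [2, 2, 3, 4, 5, 5, 6, 6, 7, 8]
Sorted: [0, 0, 2, 3, 4, 6, 8, 9]


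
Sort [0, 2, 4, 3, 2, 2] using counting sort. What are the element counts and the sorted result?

Count array: [1, 0, 3, 1, 1]
(count[i] = number of elements equal to i)
Cumulative count: [1, 1, 4, 5, 6]
Sorted: [0, 2, 2, 2, 3, 4]


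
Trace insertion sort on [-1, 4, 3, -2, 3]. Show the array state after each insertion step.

First element -1 is already 'sorted'
Insert 4: shifted 0 elements -> [-1, 4, 3, -2, 3]
Insert 3: shifted 1 elements -> [-1, 3, 4, -2, 3]
Insert -2: shifted 3 elements -> [-2, -1, 3, 4, 3]
Insert 3: shifted 1 elements -> [-2, -1, 3, 3, 4]


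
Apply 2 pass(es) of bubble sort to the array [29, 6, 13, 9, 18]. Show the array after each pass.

After pass 1: [6, 13, 9, 18, 29] (4 swaps)
After pass 2: [6, 9, 13, 18, 29] (1 swaps)
Total swaps: 5


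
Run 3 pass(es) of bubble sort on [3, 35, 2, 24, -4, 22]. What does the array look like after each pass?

After pass 1: [3, 2, 24, -4, 22, 35] (4 swaps)
After pass 2: [2, 3, -4, 22, 24, 35] (3 swaps)
After pass 3: [2, -4, 3, 22, 24, 35] (1 swaps)
Total swaps: 8


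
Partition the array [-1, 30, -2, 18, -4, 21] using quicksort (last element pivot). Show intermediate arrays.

Partition 1: pivot=21 at index 4 -> [-1, -2, 18, -4, 21, 30]
Partition 2: pivot=-4 at index 0 -> [-4, -2, 18, -1, 21, 30]
Partition 3: pivot=-1 at index 2 -> [-4, -2, -1, 18, 21, 30]


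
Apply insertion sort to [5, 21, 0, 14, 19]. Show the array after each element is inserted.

First element 5 is already 'sorted'
Insert 21: shifted 0 elements -> [5, 21, 0, 14, 19]
Insert 0: shifted 2 elements -> [0, 5, 21, 14, 19]
Insert 14: shifted 1 elements -> [0, 5, 14, 21, 19]
Insert 19: shifted 1 elements -> [0, 5, 14, 19, 21]


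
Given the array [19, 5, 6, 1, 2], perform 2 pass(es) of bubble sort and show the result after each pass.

After pass 1: [5, 6, 1, 2, 19] (4 swaps)
After pass 2: [5, 1, 2, 6, 19] (2 swaps)
Total swaps: 6


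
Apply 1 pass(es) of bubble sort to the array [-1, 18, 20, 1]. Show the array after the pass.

After pass 1: [-1, 18, 1, 20] (1 swaps)
Total swaps: 1


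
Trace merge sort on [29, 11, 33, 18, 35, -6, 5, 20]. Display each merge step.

Divide and conquer:
  Merge [29] + [11] -> [11, 29]
  Merge [33] + [18] -> [18, 33]
  Merge [11, 29] + [18, 33] -> [11, 18, 29, 33]
  Merge [35] + [-6] -> [-6, 35]
  Merge [5] + [20] -> [5, 20]
  Merge [-6, 35] + [5, 20] -> [-6, 5, 20, 35]
  Merge [11, 18, 29, 33] + [-6, 5, 20, 35] -> [-6, 5, 11, 18, 20, 29, 33, 35]


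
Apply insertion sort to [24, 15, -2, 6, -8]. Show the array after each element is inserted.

First element 24 is already 'sorted'
Insert 15: shifted 1 elements -> [15, 24, -2, 6, -8]
Insert -2: shifted 2 elements -> [-2, 15, 24, 6, -8]
Insert 6: shifted 2 elements -> [-2, 6, 15, 24, -8]
Insert -8: shifted 4 elements -> [-8, -2, 6, 15, 24]


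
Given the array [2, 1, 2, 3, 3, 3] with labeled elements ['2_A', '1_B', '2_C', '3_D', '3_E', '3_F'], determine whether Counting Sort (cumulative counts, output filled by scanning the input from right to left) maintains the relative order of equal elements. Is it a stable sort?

Trace Counting Sort on the labeled array (the key is the number; the letter only tracks identity):
  Counts for values 0..3: [0, 1, 2, 3]
  Cumulative counts: [0, 1, 3, 6]
  Scan right to left: place 3_F at output index 5
  Scan right to left: place 3_E at output index 4
  Scan right to left: place 3_D at output index 3
  Scan right to left: place 2_C at output index 2
  Scan right to left: place 1_B at output index 0
  Scan right to left: place 2_A at output index 1
  Output: [1_B, 2_A, 2_C, 3_D, 3_E, 3_F]
Equal keys:
  value 2: originally 2_A, 2_C; after sorting 2_A, 2_C -> order preserved
  value 3: originally 3_D, 3_E, 3_F; after sorting 3_D, 3_E, 3_F -> order preserved
All equal keys kept their original relative order. Counting Sort is stable: scanning the input right to left with decreasing cumulative counts places later duplicates at later output positions.
Answer: Stable


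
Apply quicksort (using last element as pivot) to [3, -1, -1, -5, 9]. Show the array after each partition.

Partition 1: pivot=9 at index 4 -> [3, -1, -1, -5, 9]
Partition 2: pivot=-5 at index 0 -> [-5, -1, -1, 3, 9]
Partition 3: pivot=3 at index 3 -> [-5, -1, -1, 3, 9]
Partition 4: pivot=-1 at index 2 -> [-5, -1, -1, 3, 9]


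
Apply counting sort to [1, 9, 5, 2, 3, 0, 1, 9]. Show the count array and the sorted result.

Count array: [1, 2, 1, 1, 0, 1, 0, 0, 0, 2]
(count[i] = number of elements equal to i)
Cumulative count: [1, 3, 4, 5, 5, 6, 6, 6, 6, 8]
Sorted: [0, 1, 1, 2, 3, 5, 9, 9]


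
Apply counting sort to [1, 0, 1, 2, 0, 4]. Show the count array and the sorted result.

Count array: [2, 2, 1, 0, 1]
(count[i] = number of elements equal to i)
Cumulative count: [2, 4, 5, 5, 6]
Sorted: [0, 0, 1, 1, 2, 4]


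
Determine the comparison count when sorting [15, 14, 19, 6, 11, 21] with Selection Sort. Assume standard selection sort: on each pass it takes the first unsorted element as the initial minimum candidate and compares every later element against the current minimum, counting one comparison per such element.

Pass 1: scan indices 1..5 for the minimum = 5 comparison(s); min is 6, place at index 0 -> [6, 14, 19, 15, 11, 21]
Pass 2: scan indices 2..5 for the minimum = 4 comparison(s); min is 11, place at index 1 -> [6, 11, 19, 15, 14, 21]
Pass 3: scan indices 3..5 for the minimum = 3 comparison(s); min is 14, place at index 2 -> [6, 11, 14, 15, 19, 21]
Pass 4: scan indices 4..5 for the minimum = 2 comparison(s); min is 15, place at index 3 -> [6, 11, 14, 15, 19, 21]
Pass 5: scan indices 5..5 for the minimum = 1 comparison(s); min is 19, place at index 4 -> [6, 11, 14, 15, 19, 21]
Selection sort always scans the whole unsorted suffix, so the count is (n-1) + (n-2) + ... + 1 = n(n-1)/2 = 6*5/2 = 15 regardless of the input order.
Total comparisons: 5 + 4 + 3 + 2 + 1 = 15


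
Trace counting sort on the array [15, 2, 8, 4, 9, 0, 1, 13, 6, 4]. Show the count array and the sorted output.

Count array: [1, 1, 1, 0, 2, 0, 1, 0, 1, 1, 0, 0, 0, 1, 0, 1]
(count[i] = number of elements equal to i)
Cumulative count: [1, 2, 3, 3, 5, 5, 6, 6, 7, 8, 8, 8, 8, 9, 9, 10]
Sorted: [0, 1, 2, 4, 4, 6, 8, 9, 13, 15]


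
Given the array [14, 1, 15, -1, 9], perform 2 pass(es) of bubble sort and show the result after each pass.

After pass 1: [1, 14, -1, 9, 15] (3 swaps)
After pass 2: [1, -1, 9, 14, 15] (2 swaps)
Total swaps: 5


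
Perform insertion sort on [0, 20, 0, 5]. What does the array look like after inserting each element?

First element 0 is already 'sorted'
Insert 20: shifted 0 elements -> [0, 20, 0, 5]
Insert 0: shifted 1 elements -> [0, 0, 20, 5]
Insert 5: shifted 1 elements -> [0, 0, 5, 20]


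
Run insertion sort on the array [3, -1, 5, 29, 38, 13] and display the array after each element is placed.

First element 3 is already 'sorted'
Insert -1: shifted 1 elements -> [-1, 3, 5, 29, 38, 13]
Insert 5: shifted 0 elements -> [-1, 3, 5, 29, 38, 13]
Insert 29: shifted 0 elements -> [-1, 3, 5, 29, 38, 13]
Insert 38: shifted 0 elements -> [-1, 3, 5, 29, 38, 13]
Insert 13: shifted 2 elements -> [-1, 3, 5, 13, 29, 38]


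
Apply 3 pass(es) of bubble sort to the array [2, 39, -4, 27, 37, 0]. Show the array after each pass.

After pass 1: [2, -4, 27, 37, 0, 39] (4 swaps)
After pass 2: [-4, 2, 27, 0, 37, 39] (2 swaps)
After pass 3: [-4, 2, 0, 27, 37, 39] (1 swaps)
Total swaps: 7


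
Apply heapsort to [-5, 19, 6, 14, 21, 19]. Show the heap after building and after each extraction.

Build heap: [21, 19, 19, 14, -5, 6]
Extract 21: [19, 14, 19, 6, -5, 21]
Extract 19: [19, 14, -5, 6, 19, 21]
Extract 19: [14, 6, -5, 19, 19, 21]
Extract 14: [6, -5, 14, 19, 19, 21]
Extract 6: [-5, 6, 14, 19, 19, 21]


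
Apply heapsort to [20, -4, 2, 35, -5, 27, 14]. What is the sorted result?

Build heap: [35, 20, 27, -4, -5, 2, 14]
Extract 35: [27, 20, 14, -4, -5, 2, 35]
Extract 27: [20, 2, 14, -4, -5, 27, 35]
Extract 20: [14, 2, -5, -4, 20, 27, 35]
Extract 14: [2, -4, -5, 14, 20, 27, 35]
Extract 2: [-4, -5, 2, 14, 20, 27, 35]
Extract -4: [-5, -4, 2, 14, 20, 27, 35]


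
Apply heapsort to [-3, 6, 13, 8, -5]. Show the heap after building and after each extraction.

Build heap: [13, 8, -3, 6, -5]
Extract 13: [8, 6, -3, -5, 13]
Extract 8: [6, -5, -3, 8, 13]
Extract 6: [-3, -5, 6, 8, 13]
Extract -3: [-5, -3, 6, 8, 13]


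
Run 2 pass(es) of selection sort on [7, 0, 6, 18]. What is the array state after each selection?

Pass 1: Select minimum 0 at index 1, swap -> [0, 7, 6, 18]
Pass 2: Select minimum 6 at index 2, swap -> [0, 6, 7, 18]


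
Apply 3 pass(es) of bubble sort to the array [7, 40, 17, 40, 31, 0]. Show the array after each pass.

After pass 1: [7, 17, 40, 31, 0, 40] (3 swaps)
After pass 2: [7, 17, 31, 0, 40, 40] (2 swaps)
After pass 3: [7, 17, 0, 31, 40, 40] (1 swaps)
Total swaps: 6


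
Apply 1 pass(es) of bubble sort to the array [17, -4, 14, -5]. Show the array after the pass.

After pass 1: [-4, 14, -5, 17] (3 swaps)
Total swaps: 3


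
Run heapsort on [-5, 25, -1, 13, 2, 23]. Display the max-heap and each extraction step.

Build heap: [25, 13, 23, -5, 2, -1]
Extract 25: [23, 13, -1, -5, 2, 25]
Extract 23: [13, 2, -1, -5, 23, 25]
Extract 13: [2, -5, -1, 13, 23, 25]
Extract 2: [-1, -5, 2, 13, 23, 25]
Extract -1: [-5, -1, 2, 13, 23, 25]


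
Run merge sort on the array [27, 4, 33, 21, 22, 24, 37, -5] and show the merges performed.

Divide and conquer:
  Merge [27] + [4] -> [4, 27]
  Merge [33] + [21] -> [21, 33]
  Merge [4, 27] + [21, 33] -> [4, 21, 27, 33]
  Merge [22] + [24] -> [22, 24]
  Merge [37] + [-5] -> [-5, 37]
  Merge [22, 24] + [-5, 37] -> [-5, 22, 24, 37]
  Merge [4, 21, 27, 33] + [-5, 22, 24, 37] -> [-5, 4, 21, 22, 24, 27, 33, 37]


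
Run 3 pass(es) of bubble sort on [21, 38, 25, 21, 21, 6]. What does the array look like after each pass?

After pass 1: [21, 25, 21, 21, 6, 38] (4 swaps)
After pass 2: [21, 21, 21, 6, 25, 38] (3 swaps)
After pass 3: [21, 21, 6, 21, 25, 38] (1 swaps)
Total swaps: 8


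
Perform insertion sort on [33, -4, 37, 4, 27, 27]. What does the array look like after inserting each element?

First element 33 is already 'sorted'
Insert -4: shifted 1 elements -> [-4, 33, 37, 4, 27, 27]
Insert 37: shifted 0 elements -> [-4, 33, 37, 4, 27, 27]
Insert 4: shifted 2 elements -> [-4, 4, 33, 37, 27, 27]
Insert 27: shifted 2 elements -> [-4, 4, 27, 33, 37, 27]
Insert 27: shifted 2 elements -> [-4, 4, 27, 27, 33, 37]


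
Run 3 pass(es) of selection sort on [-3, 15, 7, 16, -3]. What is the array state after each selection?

Pass 1: Select minimum -3 at index 0, swap -> [-3, 15, 7, 16, -3]
Pass 2: Select minimum -3 at index 4, swap -> [-3, -3, 7, 16, 15]
Pass 3: Select minimum 7 at index 2, swap -> [-3, -3, 7, 16, 15]


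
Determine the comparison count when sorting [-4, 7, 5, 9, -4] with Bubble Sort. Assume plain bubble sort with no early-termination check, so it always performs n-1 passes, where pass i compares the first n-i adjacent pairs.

Pass 1: compare adjacent pairs (0,1)..(3,4) = 4 comparison(s), 2 swap(s) -> [-4, 5, 7, -4, 9]
Pass 2: compare adjacent pairs (0,1)..(2,3) = 3 comparison(s), 1 swap(s) -> [-4, 5, -4, 7, 9]
Pass 3: compare adjacent pairs (0,1)..(1,2) = 2 comparison(s), 1 swap(s) -> [-4, -4, 5, 7, 9]
Pass 4: compare adjacent pairs (0,1)..(0,1) = 1 comparison(s), 0 swap(s) -> [-4, -4, 5, 7, 9]
Total comparisons: 4 + 3 + 2 + 1 = 10


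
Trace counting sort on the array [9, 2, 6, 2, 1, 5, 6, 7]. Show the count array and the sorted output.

Count array: [0, 1, 2, 0, 0, 1, 2, 1, 0, 1]
(count[i] = number of elements equal to i)
Cumulative count: [0, 1, 3, 3, 3, 4, 6, 7, 7, 8]
Sorted: [1, 2, 2, 5, 6, 6, 7, 9]


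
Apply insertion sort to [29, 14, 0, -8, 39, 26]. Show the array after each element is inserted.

First element 29 is already 'sorted'
Insert 14: shifted 1 elements -> [14, 29, 0, -8, 39, 26]
Insert 0: shifted 2 elements -> [0, 14, 29, -8, 39, 26]
Insert -8: shifted 3 elements -> [-8, 0, 14, 29, 39, 26]
Insert 39: shifted 0 elements -> [-8, 0, 14, 29, 39, 26]
Insert 26: shifted 2 elements -> [-8, 0, 14, 26, 29, 39]


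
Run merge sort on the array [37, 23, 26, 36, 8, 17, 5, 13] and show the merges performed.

Divide and conquer:
  Merge [37] + [23] -> [23, 37]
  Merge [26] + [36] -> [26, 36]
  Merge [23, 37] + [26, 36] -> [23, 26, 36, 37]
  Merge [8] + [17] -> [8, 17]
  Merge [5] + [13] -> [5, 13]
  Merge [8, 17] + [5, 13] -> [5, 8, 13, 17]
  Merge [23, 26, 36, 37] + [5, 8, 13, 17] -> [5, 8, 13, 17, 23, 26, 36, 37]


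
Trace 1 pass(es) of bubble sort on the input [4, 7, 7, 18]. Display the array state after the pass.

After pass 1: [4, 7, 7, 18] (0 swaps)
Total swaps: 0


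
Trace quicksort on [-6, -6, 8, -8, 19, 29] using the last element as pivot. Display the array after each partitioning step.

Partition 1: pivot=29 at index 5 -> [-6, -6, 8, -8, 19, 29]
Partition 2: pivot=19 at index 4 -> [-6, -6, 8, -8, 19, 29]
Partition 3: pivot=-8 at index 0 -> [-8, -6, 8, -6, 19, 29]
Partition 4: pivot=-6 at index 2 -> [-8, -6, -6, 8, 19, 29]


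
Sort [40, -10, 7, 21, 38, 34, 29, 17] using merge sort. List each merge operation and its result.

Divide and conquer:
  Merge [40] + [-10] -> [-10, 40]
  Merge [7] + [21] -> [7, 21]
  Merge [-10, 40] + [7, 21] -> [-10, 7, 21, 40]
  Merge [38] + [34] -> [34, 38]
  Merge [29] + [17] -> [17, 29]
  Merge [34, 38] + [17, 29] -> [17, 29, 34, 38]
  Merge [-10, 7, 21, 40] + [17, 29, 34, 38] -> [-10, 7, 17, 21, 29, 34, 38, 40]


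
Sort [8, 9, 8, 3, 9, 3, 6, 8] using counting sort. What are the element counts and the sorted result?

Count array: [0, 0, 0, 2, 0, 0, 1, 0, 3, 2]
(count[i] = number of elements equal to i)
Cumulative count: [0, 0, 0, 2, 2, 2, 3, 3, 6, 8]
Sorted: [3, 3, 6, 8, 8, 8, 9, 9]


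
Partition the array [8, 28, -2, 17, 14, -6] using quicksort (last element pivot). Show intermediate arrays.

Partition 1: pivot=-6 at index 0 -> [-6, 28, -2, 17, 14, 8]
Partition 2: pivot=8 at index 2 -> [-6, -2, 8, 17, 14, 28]
Partition 3: pivot=28 at index 5 -> [-6, -2, 8, 17, 14, 28]
Partition 4: pivot=14 at index 3 -> [-6, -2, 8, 14, 17, 28]


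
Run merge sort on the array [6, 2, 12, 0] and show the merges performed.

Divide and conquer:
  Merge [6] + [2] -> [2, 6]
  Merge [12] + [0] -> [0, 12]
  Merge [2, 6] + [0, 12] -> [0, 2, 6, 12]


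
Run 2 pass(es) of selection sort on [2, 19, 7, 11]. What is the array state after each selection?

Pass 1: Select minimum 2 at index 0, swap -> [2, 19, 7, 11]
Pass 2: Select minimum 7 at index 2, swap -> [2, 7, 19, 11]


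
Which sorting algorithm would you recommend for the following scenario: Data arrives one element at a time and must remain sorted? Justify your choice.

Best choice: Insertion sort
Reason: Insertion sort naturally handles online/streaming input by inserting each new element into sorted position


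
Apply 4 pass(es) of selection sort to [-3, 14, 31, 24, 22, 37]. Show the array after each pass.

Pass 1: Select minimum -3 at index 0, swap -> [-3, 14, 31, 24, 22, 37]
Pass 2: Select minimum 14 at index 1, swap -> [-3, 14, 31, 24, 22, 37]
Pass 3: Select minimum 22 at index 4, swap -> [-3, 14, 22, 24, 31, 37]
Pass 4: Select minimum 24 at index 3, swap -> [-3, 14, 22, 24, 31, 37]


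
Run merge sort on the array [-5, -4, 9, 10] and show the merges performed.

Divide and conquer:
  Merge [-5] + [-4] -> [-5, -4]
  Merge [9] + [10] -> [9, 10]
  Merge [-5, -4] + [9, 10] -> [-5, -4, 9, 10]


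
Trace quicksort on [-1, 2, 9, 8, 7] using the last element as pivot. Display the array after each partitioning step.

Partition 1: pivot=7 at index 2 -> [-1, 2, 7, 8, 9]
Partition 2: pivot=2 at index 1 -> [-1, 2, 7, 8, 9]
Partition 3: pivot=9 at index 4 -> [-1, 2, 7, 8, 9]


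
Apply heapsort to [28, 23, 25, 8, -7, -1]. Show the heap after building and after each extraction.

Build heap: [28, 23, 25, 8, -7, -1]
Extract 28: [25, 23, -1, 8, -7, 28]
Extract 25: [23, 8, -1, -7, 25, 28]
Extract 23: [8, -7, -1, 23, 25, 28]
Extract 8: [-1, -7, 8, 23, 25, 28]
Extract -1: [-7, -1, 8, 23, 25, 28]


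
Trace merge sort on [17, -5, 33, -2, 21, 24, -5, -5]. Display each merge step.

Divide and conquer:
  Merge [17] + [-5] -> [-5, 17]
  Merge [33] + [-2] -> [-2, 33]
  Merge [-5, 17] + [-2, 33] -> [-5, -2, 17, 33]
  Merge [21] + [24] -> [21, 24]
  Merge [-5] + [-5] -> [-5, -5]
  Merge [21, 24] + [-5, -5] -> [-5, -5, 21, 24]
  Merge [-5, -2, 17, 33] + [-5, -5, 21, 24] -> [-5, -5, -5, -2, 17, 21, 24, 33]


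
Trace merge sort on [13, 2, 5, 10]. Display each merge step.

Divide and conquer:
  Merge [13] + [2] -> [2, 13]
  Merge [5] + [10] -> [5, 10]
  Merge [2, 13] + [5, 10] -> [2, 5, 10, 13]


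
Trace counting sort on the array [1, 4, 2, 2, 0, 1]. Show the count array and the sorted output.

Count array: [1, 2, 2, 0, 1]
(count[i] = number of elements equal to i)
Cumulative count: [1, 3, 5, 5, 6]
Sorted: [0, 1, 1, 2, 2, 4]


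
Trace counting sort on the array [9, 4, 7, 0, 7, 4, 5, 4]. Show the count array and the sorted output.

Count array: [1, 0, 0, 0, 3, 1, 0, 2, 0, 1]
(count[i] = number of elements equal to i)
Cumulative count: [1, 1, 1, 1, 4, 5, 5, 7, 7, 8]
Sorted: [0, 4, 4, 4, 5, 7, 7, 9]


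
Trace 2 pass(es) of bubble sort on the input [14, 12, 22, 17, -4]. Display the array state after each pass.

After pass 1: [12, 14, 17, -4, 22] (3 swaps)
After pass 2: [12, 14, -4, 17, 22] (1 swaps)
Total swaps: 4


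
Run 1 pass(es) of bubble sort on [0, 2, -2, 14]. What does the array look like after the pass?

After pass 1: [0, -2, 2, 14] (1 swaps)
Total swaps: 1


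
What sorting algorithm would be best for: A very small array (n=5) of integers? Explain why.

Best choice: Insertion sort
Reason: For tiny inputs the O(n^2) overhead is negligible and insertion sort has minimal constant factors


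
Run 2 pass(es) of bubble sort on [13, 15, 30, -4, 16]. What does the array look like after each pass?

After pass 1: [13, 15, -4, 16, 30] (2 swaps)
After pass 2: [13, -4, 15, 16, 30] (1 swaps)
Total swaps: 3


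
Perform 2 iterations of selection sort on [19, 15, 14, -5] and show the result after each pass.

Pass 1: Select minimum -5 at index 3, swap -> [-5, 15, 14, 19]
Pass 2: Select minimum 14 at index 2, swap -> [-5, 14, 15, 19]


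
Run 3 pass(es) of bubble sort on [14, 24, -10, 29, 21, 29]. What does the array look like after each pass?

After pass 1: [14, -10, 24, 21, 29, 29] (2 swaps)
After pass 2: [-10, 14, 21, 24, 29, 29] (2 swaps)
After pass 3: [-10, 14, 21, 24, 29, 29] (0 swaps)
Total swaps: 4


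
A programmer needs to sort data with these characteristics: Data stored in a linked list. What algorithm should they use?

Best choice: Merge sort
Reason: Merge sort doesn't require random access; can be done in O(1) extra space for linked lists


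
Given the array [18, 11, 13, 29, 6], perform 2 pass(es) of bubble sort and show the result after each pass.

After pass 1: [11, 13, 18, 6, 29] (3 swaps)
After pass 2: [11, 13, 6, 18, 29] (1 swaps)
Total swaps: 4


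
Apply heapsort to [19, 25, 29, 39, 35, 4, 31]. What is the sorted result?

Build heap: [39, 35, 31, 25, 19, 4, 29]
Extract 39: [35, 29, 31, 25, 19, 4, 39]
Extract 35: [31, 29, 4, 25, 19, 35, 39]
Extract 31: [29, 25, 4, 19, 31, 35, 39]
Extract 29: [25, 19, 4, 29, 31, 35, 39]
Extract 25: [19, 4, 25, 29, 31, 35, 39]
Extract 19: [4, 19, 25, 29, 31, 35, 39]


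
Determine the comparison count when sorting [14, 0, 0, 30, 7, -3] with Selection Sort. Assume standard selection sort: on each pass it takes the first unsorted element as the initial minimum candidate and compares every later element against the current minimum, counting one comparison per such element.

Pass 1: scan indices 1..5 for the minimum = 5 comparison(s); min is -3, place at index 0 -> [-3, 0, 0, 30, 7, 14]
Pass 2: scan indices 2..5 for the minimum = 4 comparison(s); min is 0, place at index 1 -> [-3, 0, 0, 30, 7, 14]
Pass 3: scan indices 3..5 for the minimum = 3 comparison(s); min is 0, place at index 2 -> [-3, 0, 0, 30, 7, 14]
Pass 4: scan indices 4..5 for the minimum = 2 comparison(s); min is 7, place at index 3 -> [-3, 0, 0, 7, 30, 14]
Pass 5: scan indices 5..5 for the minimum = 1 comparison(s); min is 14, place at index 4 -> [-3, 0, 0, 7, 14, 30]
Selection sort always scans the whole unsorted suffix, so the count is (n-1) + (n-2) + ... + 1 = n(n-1)/2 = 6*5/2 = 15 regardless of the input order.
Total comparisons: 5 + 4 + 3 + 2 + 1 = 15


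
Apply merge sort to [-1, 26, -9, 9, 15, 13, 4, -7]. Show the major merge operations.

Divide and conquer:
  Merge [-1] + [26] -> [-1, 26]
  Merge [-9] + [9] -> [-9, 9]
  Merge [-1, 26] + [-9, 9] -> [-9, -1, 9, 26]
  Merge [15] + [13] -> [13, 15]
  Merge [4] + [-7] -> [-7, 4]
  Merge [13, 15] + [-7, 4] -> [-7, 4, 13, 15]
  Merge [-9, -1, 9, 26] + [-7, 4, 13, 15] -> [-9, -7, -1, 4, 9, 13, 15, 26]


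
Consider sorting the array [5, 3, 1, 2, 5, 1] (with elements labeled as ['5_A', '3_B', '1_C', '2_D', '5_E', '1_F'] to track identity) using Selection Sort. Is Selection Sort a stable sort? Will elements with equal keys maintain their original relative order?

Trace Selection Sort on the labeled array (the key is the number; the letter only tracks identity):
  Pass 1: minimum of unsorted part is 1_C at index 2; swap it with 5_A at index 0 -> [1_C, 3_B, 5_A, 2_D, 5_E, 1_F]
  Pass 2: minimum of unsorted part is 1_F at index 5; swap it with 3_B at index 1 -> [1_C, 1_F, 5_A, 2_D, 5_E, 3_B]
  Pass 3: minimum of unsorted part is 2_D at index 3; swap it with 5_A at index 2 -> [1_C, 1_F, 2_D, 5_A, 5_E, 3_B]
  Pass 4: minimum of unsorted part is 3_B at index 5; swap it with 5_A at index 3 -> [1_C, 1_F, 2_D, 3_B, 5_E, 5_A]
  Pass 5: minimum 5_E is already at index 4; no swap -> [1_C, 1_F, 2_D, 3_B, 5_E, 5_A]
Final order: [1_C, 1_F, 2_D, 3_B, 5_E, 5_A]
Equal keys:
  value 1: originally 1_C, 1_F; after sorting 1_C, 1_F -> order preserved
  value 5: originally 5_A, 5_E; after sorting 5_E, 5_A -> order changed
Equal keys were reordered, so Selection Sort is not stable: the long-range swap that moves the minimum into place can carry an element past an equal key. (One such input is enough; an unstable sort may happen to preserve order on other inputs, but it gives no guarantee.)
Answer: Not stable


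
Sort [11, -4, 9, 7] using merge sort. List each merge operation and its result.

Divide and conquer:
  Merge [11] + [-4] -> [-4, 11]
  Merge [9] + [7] -> [7, 9]
  Merge [-4, 11] + [7, 9] -> [-4, 7, 9, 11]


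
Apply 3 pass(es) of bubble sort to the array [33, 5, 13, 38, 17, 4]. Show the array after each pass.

After pass 1: [5, 13, 33, 17, 4, 38] (4 swaps)
After pass 2: [5, 13, 17, 4, 33, 38] (2 swaps)
After pass 3: [5, 13, 4, 17, 33, 38] (1 swaps)
Total swaps: 7


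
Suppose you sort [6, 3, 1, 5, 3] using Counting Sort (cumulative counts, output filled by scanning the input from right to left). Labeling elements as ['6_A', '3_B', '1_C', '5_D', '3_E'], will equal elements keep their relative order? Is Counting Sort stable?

Trace Counting Sort on the labeled array (the key is the number; the letter only tracks identity):
  Counts for values 0..6: [0, 1, 0, 2, 0, 1, 1]
  Cumulative counts: [0, 1, 1, 3, 3, 4, 5]
  Scan right to left: place 3_E at output index 2
  Scan right to left: place 5_D at output index 3
  Scan right to left: place 1_C at output index 0
  Scan right to left: place 3_B at output index 1
  Scan right to left: place 6_A at output index 4
  Output: [1_C, 3_B, 3_E, 5_D, 6_A]
Equal keys:
  value 3: originally 3_B, 3_E; after sorting 3_B, 3_E -> order preserved
All equal keys kept their original relative order. Counting Sort is stable: scanning the input right to left with decreasing cumulative counts places later duplicates at later output positions.
Answer: Stable


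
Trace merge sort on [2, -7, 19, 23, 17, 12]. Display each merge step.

Divide and conquer:
  Merge [-7] + [19] -> [-7, 19]
  Merge [2] + [-7, 19] -> [-7, 2, 19]
  Merge [17] + [12] -> [12, 17]
  Merge [23] + [12, 17] -> [12, 17, 23]
  Merge [-7, 2, 19] + [12, 17, 23] -> [-7, 2, 12, 17, 19, 23]


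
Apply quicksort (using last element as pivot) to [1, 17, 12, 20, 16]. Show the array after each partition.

Partition 1: pivot=16 at index 2 -> [1, 12, 16, 20, 17]
Partition 2: pivot=12 at index 1 -> [1, 12, 16, 20, 17]
Partition 3: pivot=17 at index 3 -> [1, 12, 16, 17, 20]


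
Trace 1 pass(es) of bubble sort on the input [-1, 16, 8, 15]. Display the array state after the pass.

After pass 1: [-1, 8, 15, 16] (2 swaps)
Total swaps: 2


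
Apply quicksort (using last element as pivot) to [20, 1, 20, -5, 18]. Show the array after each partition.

Partition 1: pivot=18 at index 2 -> [1, -5, 18, 20, 20]
Partition 2: pivot=-5 at index 0 -> [-5, 1, 18, 20, 20]
Partition 3: pivot=20 at index 4 -> [-5, 1, 18, 20, 20]


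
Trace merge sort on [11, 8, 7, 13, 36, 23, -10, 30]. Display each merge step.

Divide and conquer:
  Merge [11] + [8] -> [8, 11]
  Merge [7] + [13] -> [7, 13]
  Merge [8, 11] + [7, 13] -> [7, 8, 11, 13]
  Merge [36] + [23] -> [23, 36]
  Merge [-10] + [30] -> [-10, 30]
  Merge [23, 36] + [-10, 30] -> [-10, 23, 30, 36]
  Merge [7, 8, 11, 13] + [-10, 23, 30, 36] -> [-10, 7, 8, 11, 13, 23, 30, 36]


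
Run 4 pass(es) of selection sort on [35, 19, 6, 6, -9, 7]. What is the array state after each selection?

Pass 1: Select minimum -9 at index 4, swap -> [-9, 19, 6, 6, 35, 7]
Pass 2: Select minimum 6 at index 2, swap -> [-9, 6, 19, 6, 35, 7]
Pass 3: Select minimum 6 at index 3, swap -> [-9, 6, 6, 19, 35, 7]
Pass 4: Select minimum 7 at index 5, swap -> [-9, 6, 6, 7, 35, 19]


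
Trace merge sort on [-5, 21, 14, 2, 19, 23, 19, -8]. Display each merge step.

Divide and conquer:
  Merge [-5] + [21] -> [-5, 21]
  Merge [14] + [2] -> [2, 14]
  Merge [-5, 21] + [2, 14] -> [-5, 2, 14, 21]
  Merge [19] + [23] -> [19, 23]
  Merge [19] + [-8] -> [-8, 19]
  Merge [19, 23] + [-8, 19] -> [-8, 19, 19, 23]
  Merge [-5, 2, 14, 21] + [-8, 19, 19, 23] -> [-8, -5, 2, 14, 19, 19, 21, 23]


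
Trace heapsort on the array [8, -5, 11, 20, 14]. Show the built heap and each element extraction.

Build heap: [20, 14, 11, -5, 8]
Extract 20: [14, 8, 11, -5, 20]
Extract 14: [11, 8, -5, 14, 20]
Extract 11: [8, -5, 11, 14, 20]
Extract 8: [-5, 8, 11, 14, 20]


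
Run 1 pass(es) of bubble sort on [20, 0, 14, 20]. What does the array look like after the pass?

After pass 1: [0, 14, 20, 20] (2 swaps)
Total swaps: 2


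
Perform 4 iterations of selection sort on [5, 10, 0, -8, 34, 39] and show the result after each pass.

Pass 1: Select minimum -8 at index 3, swap -> [-8, 10, 0, 5, 34, 39]
Pass 2: Select minimum 0 at index 2, swap -> [-8, 0, 10, 5, 34, 39]
Pass 3: Select minimum 5 at index 3, swap -> [-8, 0, 5, 10, 34, 39]
Pass 4: Select minimum 10 at index 3, swap -> [-8, 0, 5, 10, 34, 39]


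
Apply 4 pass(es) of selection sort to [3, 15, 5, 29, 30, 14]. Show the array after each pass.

Pass 1: Select minimum 3 at index 0, swap -> [3, 15, 5, 29, 30, 14]
Pass 2: Select minimum 5 at index 2, swap -> [3, 5, 15, 29, 30, 14]
Pass 3: Select minimum 14 at index 5, swap -> [3, 5, 14, 29, 30, 15]
Pass 4: Select minimum 15 at index 5, swap -> [3, 5, 14, 15, 30, 29]


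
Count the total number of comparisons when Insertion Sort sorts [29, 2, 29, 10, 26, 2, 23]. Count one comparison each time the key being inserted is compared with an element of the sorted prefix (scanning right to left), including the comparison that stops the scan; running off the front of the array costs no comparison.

Insert 2: 29 > 2 (shift), reached front = 1 comparison(s) -> [2, 29, 29, 10, 26, 2, 23]
Insert 29: 29 <= 29 (stop) = 1 comparison(s) -> [2, 29, 29, 10, 26, 2, 23]
Insert 10: 29 > 10 (shift), 29 > 10 (shift), 2 <= 10 (stop) = 3 comparison(s) -> [2, 10, 29, 29, 26, 2, 23]
Insert 26: 29 > 26 (shift), 29 > 26 (shift), 10 <= 26 (stop) = 3 comparison(s) -> [2, 10, 26, 29, 29, 2, 23]
Insert 2: 29 > 2 (shift), 29 > 2 (shift), 26 > 2 (shift), 10 > 2 (shift), 2 <= 2 (stop) = 5 comparison(s) -> [2, 2, 10, 26, 29, 29, 23]
Insert 23: 29 > 23 (shift), 29 > 23 (shift), 26 > 23 (shift), 10 <= 23 (stop) = 4 comparison(s) -> [2, 2, 10, 23, 26, 29, 29]
Total comparisons: 1 + 1 + 3 + 3 + 5 + 4 = 17


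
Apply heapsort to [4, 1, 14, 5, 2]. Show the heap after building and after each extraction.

Build heap: [14, 5, 4, 1, 2]
Extract 14: [5, 2, 4, 1, 14]
Extract 5: [4, 2, 1, 5, 14]
Extract 4: [2, 1, 4, 5, 14]
Extract 2: [1, 2, 4, 5, 14]


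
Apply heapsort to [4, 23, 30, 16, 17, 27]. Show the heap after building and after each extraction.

Build heap: [30, 23, 27, 16, 17, 4]
Extract 30: [27, 23, 4, 16, 17, 30]
Extract 27: [23, 17, 4, 16, 27, 30]
Extract 23: [17, 16, 4, 23, 27, 30]
Extract 17: [16, 4, 17, 23, 27, 30]
Extract 16: [4, 16, 17, 23, 27, 30]


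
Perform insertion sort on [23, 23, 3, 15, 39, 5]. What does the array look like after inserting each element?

First element 23 is already 'sorted'
Insert 23: shifted 0 elements -> [23, 23, 3, 15, 39, 5]
Insert 3: shifted 2 elements -> [3, 23, 23, 15, 39, 5]
Insert 15: shifted 2 elements -> [3, 15, 23, 23, 39, 5]
Insert 39: shifted 0 elements -> [3, 15, 23, 23, 39, 5]
Insert 5: shifted 4 elements -> [3, 5, 15, 23, 23, 39]


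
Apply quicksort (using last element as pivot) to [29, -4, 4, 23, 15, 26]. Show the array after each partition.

Partition 1: pivot=26 at index 4 -> [-4, 4, 23, 15, 26, 29]
Partition 2: pivot=15 at index 2 -> [-4, 4, 15, 23, 26, 29]
Partition 3: pivot=4 at index 1 -> [-4, 4, 15, 23, 26, 29]


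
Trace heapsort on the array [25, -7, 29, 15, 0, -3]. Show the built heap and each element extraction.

Build heap: [29, 15, 25, -7, 0, -3]
Extract 29: [25, 15, -3, -7, 0, 29]
Extract 25: [15, 0, -3, -7, 25, 29]
Extract 15: [0, -7, -3, 15, 25, 29]
Extract 0: [-3, -7, 0, 15, 25, 29]
Extract -3: [-7, -3, 0, 15, 25, 29]


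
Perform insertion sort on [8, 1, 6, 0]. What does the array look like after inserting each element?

First element 8 is already 'sorted'
Insert 1: shifted 1 elements -> [1, 8, 6, 0]
Insert 6: shifted 1 elements -> [1, 6, 8, 0]
Insert 0: shifted 3 elements -> [0, 1, 6, 8]


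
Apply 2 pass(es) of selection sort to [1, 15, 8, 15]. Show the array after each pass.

Pass 1: Select minimum 1 at index 0, swap -> [1, 15, 8, 15]
Pass 2: Select minimum 8 at index 2, swap -> [1, 8, 15, 15]


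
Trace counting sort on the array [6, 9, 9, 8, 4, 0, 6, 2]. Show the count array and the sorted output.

Count array: [1, 0, 1, 0, 1, 0, 2, 0, 1, 2]
(count[i] = number of elements equal to i)
Cumulative count: [1, 1, 2, 2, 3, 3, 5, 5, 6, 8]
Sorted: [0, 2, 4, 6, 6, 8, 9, 9]


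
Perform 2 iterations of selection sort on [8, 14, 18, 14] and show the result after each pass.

Pass 1: Select minimum 8 at index 0, swap -> [8, 14, 18, 14]
Pass 2: Select minimum 14 at index 1, swap -> [8, 14, 18, 14]


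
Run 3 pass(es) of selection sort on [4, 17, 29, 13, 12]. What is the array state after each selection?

Pass 1: Select minimum 4 at index 0, swap -> [4, 17, 29, 13, 12]
Pass 2: Select minimum 12 at index 4, swap -> [4, 12, 29, 13, 17]
Pass 3: Select minimum 13 at index 3, swap -> [4, 12, 13, 29, 17]


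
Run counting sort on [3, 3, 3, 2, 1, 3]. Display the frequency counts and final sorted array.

Count array: [0, 1, 1, 4]
(count[i] = number of elements equal to i)
Cumulative count: [0, 1, 2, 6]
Sorted: [1, 2, 3, 3, 3, 3]


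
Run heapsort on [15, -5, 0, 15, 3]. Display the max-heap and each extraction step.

Build heap: [15, 15, 0, -5, 3]
Extract 15: [15, 3, 0, -5, 15]
Extract 15: [3, -5, 0, 15, 15]
Extract 3: [0, -5, 3, 15, 15]
Extract 0: [-5, 0, 3, 15, 15]


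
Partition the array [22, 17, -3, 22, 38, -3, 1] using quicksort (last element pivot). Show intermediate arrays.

Partition 1: pivot=1 at index 2 -> [-3, -3, 1, 22, 38, 17, 22]
Partition 2: pivot=-3 at index 1 -> [-3, -3, 1, 22, 38, 17, 22]
Partition 3: pivot=22 at index 5 -> [-3, -3, 1, 22, 17, 22, 38]
Partition 4: pivot=17 at index 3 -> [-3, -3, 1, 17, 22, 22, 38]


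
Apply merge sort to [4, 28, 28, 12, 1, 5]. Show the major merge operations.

Divide and conquer:
  Merge [28] + [28] -> [28, 28]
  Merge [4] + [28, 28] -> [4, 28, 28]
  Merge [1] + [5] -> [1, 5]
  Merge [12] + [1, 5] -> [1, 5, 12]
  Merge [4, 28, 28] + [1, 5, 12] -> [1, 4, 5, 12, 28, 28]


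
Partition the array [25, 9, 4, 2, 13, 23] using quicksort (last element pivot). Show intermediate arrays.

Partition 1: pivot=23 at index 4 -> [9, 4, 2, 13, 23, 25]
Partition 2: pivot=13 at index 3 -> [9, 4, 2, 13, 23, 25]
Partition 3: pivot=2 at index 0 -> [2, 4, 9, 13, 23, 25]
Partition 4: pivot=9 at index 2 -> [2, 4, 9, 13, 23, 25]


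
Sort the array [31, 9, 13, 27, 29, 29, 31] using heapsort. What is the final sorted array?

Build heap: [31, 29, 31, 27, 9, 29, 13]
Extract 31: [31, 29, 29, 27, 9, 13, 31]
Extract 31: [29, 27, 29, 13, 9, 31, 31]
Extract 29: [29, 27, 9, 13, 29, 31, 31]
Extract 29: [27, 13, 9, 29, 29, 31, 31]
Extract 27: [13, 9, 27, 29, 29, 31, 31]
Extract 13: [9, 13, 27, 29, 29, 31, 31]


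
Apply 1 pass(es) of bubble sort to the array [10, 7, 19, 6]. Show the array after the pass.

After pass 1: [7, 10, 6, 19] (2 swaps)
Total swaps: 2


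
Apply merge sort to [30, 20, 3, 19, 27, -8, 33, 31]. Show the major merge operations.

Divide and conquer:
  Merge [30] + [20] -> [20, 30]
  Merge [3] + [19] -> [3, 19]
  Merge [20, 30] + [3, 19] -> [3, 19, 20, 30]
  Merge [27] + [-8] -> [-8, 27]
  Merge [33] + [31] -> [31, 33]
  Merge [-8, 27] + [31, 33] -> [-8, 27, 31, 33]
  Merge [3, 19, 20, 30] + [-8, 27, 31, 33] -> [-8, 3, 19, 20, 27, 30, 31, 33]


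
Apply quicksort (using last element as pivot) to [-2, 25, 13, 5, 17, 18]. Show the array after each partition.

Partition 1: pivot=18 at index 4 -> [-2, 13, 5, 17, 18, 25]
Partition 2: pivot=17 at index 3 -> [-2, 13, 5, 17, 18, 25]
Partition 3: pivot=5 at index 1 -> [-2, 5, 13, 17, 18, 25]


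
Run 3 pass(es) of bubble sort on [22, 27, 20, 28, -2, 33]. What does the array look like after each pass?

After pass 1: [22, 20, 27, -2, 28, 33] (2 swaps)
After pass 2: [20, 22, -2, 27, 28, 33] (2 swaps)
After pass 3: [20, -2, 22, 27, 28, 33] (1 swaps)
Total swaps: 5


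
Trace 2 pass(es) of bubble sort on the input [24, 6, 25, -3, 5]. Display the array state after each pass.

After pass 1: [6, 24, -3, 5, 25] (3 swaps)
After pass 2: [6, -3, 5, 24, 25] (2 swaps)
Total swaps: 5


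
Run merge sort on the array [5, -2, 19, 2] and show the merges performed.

Divide and conquer:
  Merge [5] + [-2] -> [-2, 5]
  Merge [19] + [2] -> [2, 19]
  Merge [-2, 5] + [2, 19] -> [-2, 2, 5, 19]


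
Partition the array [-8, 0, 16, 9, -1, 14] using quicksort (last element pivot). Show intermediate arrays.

Partition 1: pivot=14 at index 4 -> [-8, 0, 9, -1, 14, 16]
Partition 2: pivot=-1 at index 1 -> [-8, -1, 9, 0, 14, 16]
Partition 3: pivot=0 at index 2 -> [-8, -1, 0, 9, 14, 16]


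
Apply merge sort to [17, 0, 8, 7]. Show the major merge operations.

Divide and conquer:
  Merge [17] + [0] -> [0, 17]
  Merge [8] + [7] -> [7, 8]
  Merge [0, 17] + [7, 8] -> [0, 7, 8, 17]


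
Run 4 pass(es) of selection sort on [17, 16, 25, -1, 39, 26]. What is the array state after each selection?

Pass 1: Select minimum -1 at index 3, swap -> [-1, 16, 25, 17, 39, 26]
Pass 2: Select minimum 16 at index 1, swap -> [-1, 16, 25, 17, 39, 26]
Pass 3: Select minimum 17 at index 3, swap -> [-1, 16, 17, 25, 39, 26]
Pass 4: Select minimum 25 at index 3, swap -> [-1, 16, 17, 25, 39, 26]


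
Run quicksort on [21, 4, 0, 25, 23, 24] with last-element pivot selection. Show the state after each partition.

Partition 1: pivot=24 at index 4 -> [21, 4, 0, 23, 24, 25]
Partition 2: pivot=23 at index 3 -> [21, 4, 0, 23, 24, 25]
Partition 3: pivot=0 at index 0 -> [0, 4, 21, 23, 24, 25]
Partition 4: pivot=21 at index 2 -> [0, 4, 21, 23, 24, 25]


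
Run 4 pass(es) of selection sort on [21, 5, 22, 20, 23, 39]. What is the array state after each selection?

Pass 1: Select minimum 5 at index 1, swap -> [5, 21, 22, 20, 23, 39]
Pass 2: Select minimum 20 at index 3, swap -> [5, 20, 22, 21, 23, 39]
Pass 3: Select minimum 21 at index 3, swap -> [5, 20, 21, 22, 23, 39]
Pass 4: Select minimum 22 at index 3, swap -> [5, 20, 21, 22, 23, 39]


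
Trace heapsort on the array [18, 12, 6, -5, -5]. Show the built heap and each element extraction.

Build heap: [18, 12, 6, -5, -5]
Extract 18: [12, -5, 6, -5, 18]
Extract 12: [6, -5, -5, 12, 18]
Extract 6: [-5, -5, 6, 12, 18]
Extract -5: [-5, -5, 6, 12, 18]


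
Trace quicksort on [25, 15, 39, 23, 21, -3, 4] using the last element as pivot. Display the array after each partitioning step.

Partition 1: pivot=4 at index 1 -> [-3, 4, 39, 23, 21, 25, 15]
Partition 2: pivot=15 at index 2 -> [-3, 4, 15, 23, 21, 25, 39]
Partition 3: pivot=39 at index 6 -> [-3, 4, 15, 23, 21, 25, 39]
Partition 4: pivot=25 at index 5 -> [-3, 4, 15, 23, 21, 25, 39]
Partition 5: pivot=21 at index 3 -> [-3, 4, 15, 21, 23, 25, 39]


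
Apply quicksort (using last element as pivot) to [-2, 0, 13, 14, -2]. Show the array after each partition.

Partition 1: pivot=-2 at index 1 -> [-2, -2, 13, 14, 0]
Partition 2: pivot=0 at index 2 -> [-2, -2, 0, 14, 13]
Partition 3: pivot=13 at index 3 -> [-2, -2, 0, 13, 14]


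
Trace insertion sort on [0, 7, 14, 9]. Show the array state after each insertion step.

First element 0 is already 'sorted'
Insert 7: shifted 0 elements -> [0, 7, 14, 9]
Insert 14: shifted 0 elements -> [0, 7, 14, 9]
Insert 9: shifted 1 elements -> [0, 7, 9, 14]


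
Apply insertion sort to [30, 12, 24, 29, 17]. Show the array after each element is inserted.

First element 30 is already 'sorted'
Insert 12: shifted 1 elements -> [12, 30, 24, 29, 17]
Insert 24: shifted 1 elements -> [12, 24, 30, 29, 17]
Insert 29: shifted 1 elements -> [12, 24, 29, 30, 17]
Insert 17: shifted 3 elements -> [12, 17, 24, 29, 30]


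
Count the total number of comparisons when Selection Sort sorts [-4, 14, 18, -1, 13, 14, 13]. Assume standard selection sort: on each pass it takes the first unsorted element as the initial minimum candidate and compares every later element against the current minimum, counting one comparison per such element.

Pass 1: scan indices 1..6 for the minimum = 6 comparison(s); min is -4, place at index 0 -> [-4, 14, 18, -1, 13, 14, 13]
Pass 2: scan indices 2..6 for the minimum = 5 comparison(s); min is -1, place at index 1 -> [-4, -1, 18, 14, 13, 14, 13]
Pass 3: scan indices 3..6 for the minimum = 4 comparison(s); min is 13, place at index 2 -> [-4, -1, 13, 14, 18, 14, 13]
Pass 4: scan indices 4..6 for the minimum = 3 comparison(s); min is 13, place at index 3 -> [-4, -1, 13, 13, 18, 14, 14]
Pass 5: scan indices 5..6 for the minimum = 2 comparison(s); min is 14, place at index 4 -> [-4, -1, 13, 13, 14, 18, 14]
Pass 6: scan indices 6..6 for the minimum = 1 comparison(s); min is 14, place at index 5 -> [-4, -1, 13, 13, 14, 14, 18]
Selection sort always scans the whole unsorted suffix, so the count is (n-1) + (n-2) + ... + 1 = n(n-1)/2 = 7*6/2 = 21 regardless of the input order.
Total comparisons: 6 + 5 + 4 + 3 + 2 + 1 = 21
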